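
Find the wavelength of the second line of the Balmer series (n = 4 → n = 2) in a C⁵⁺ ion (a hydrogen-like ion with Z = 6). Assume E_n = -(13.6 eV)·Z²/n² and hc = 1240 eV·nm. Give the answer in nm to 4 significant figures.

The Balmer series terminates on n_f = 2; the second line has n_i = 2+2 = 4.
ΔE = 489.6 × (1/2² − 1/4²) = 91.80 eV.
λ = 1240 / 91.80 = 13.51 nm.

13.51 nm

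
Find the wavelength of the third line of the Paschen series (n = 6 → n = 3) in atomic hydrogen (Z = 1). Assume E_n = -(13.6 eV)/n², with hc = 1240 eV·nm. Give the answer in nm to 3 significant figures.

1090 nm

The Paschen series terminates on n_f = 3; the third line has n_i = 3+3 = 6.
ΔE = 13.60 × (1/3² − 1/6²) = 1.133 eV.
λ = 1240 / 1.133 = 1090 nm.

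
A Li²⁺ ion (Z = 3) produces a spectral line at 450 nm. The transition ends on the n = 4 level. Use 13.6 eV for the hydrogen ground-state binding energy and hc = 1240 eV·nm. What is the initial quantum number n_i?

The photon energy is ΔE = hc/λ = 1240 / 450 = 2.756 eV.
With Z = 3, ΔE = 122.4 × (1/n_f² − 1/n_i²), so 1/n_f² − 1/n_i² = 0.02251.
With n_f = 4: 1/n_i² = 1/16 − 0.02251 = 0.03999, so n_i ≈ 5.00.

n_i = 5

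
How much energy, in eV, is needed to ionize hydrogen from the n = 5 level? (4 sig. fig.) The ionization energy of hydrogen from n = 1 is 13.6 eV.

0.5440 eV

E_5 = −13.60/25 = −0.5440 eV, so ionization (to E = 0) requires 0.5440 eV.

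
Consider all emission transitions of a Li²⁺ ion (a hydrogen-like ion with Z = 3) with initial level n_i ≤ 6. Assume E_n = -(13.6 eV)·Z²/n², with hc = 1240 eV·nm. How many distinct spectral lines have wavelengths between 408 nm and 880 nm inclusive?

Enumerate all n_i → n_f pairs with 1 ≤ n_f < n_i ≤ 6 and compute λ = 1240 / [13.6·9·(1/n_f² − 1/n_i²)].
Lines falling in [408, 880] nm: 5→4 (450.3 nm), 6→5 (828.9 nm).

2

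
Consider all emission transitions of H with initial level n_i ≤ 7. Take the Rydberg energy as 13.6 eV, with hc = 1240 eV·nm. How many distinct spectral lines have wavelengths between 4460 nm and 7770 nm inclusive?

2

Enumerate all n_i → n_f pairs with 1 ≤ n_f < n_i ≤ 7 and compute λ = 1240 / [13.6·1·(1/n_f² − 1/n_i²)].
Lines falling in [4460, 7770] nm: 7→5 (4654 nm), 6→5 (7460 nm).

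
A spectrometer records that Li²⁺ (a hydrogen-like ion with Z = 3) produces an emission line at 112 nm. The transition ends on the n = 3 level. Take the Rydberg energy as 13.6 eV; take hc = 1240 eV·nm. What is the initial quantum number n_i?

n_i = 7

The photon energy is ΔE = hc/λ = 1240 / 112 = 11.07 eV.
With Z = 3, ΔE = 122.4 × (1/n_f² − 1/n_i²), so 1/n_f² − 1/n_i² = 0.09045.
With n_f = 3: 1/n_i² = 1/9 − 0.09045 = 0.02066, so n_i ≈ 6.96.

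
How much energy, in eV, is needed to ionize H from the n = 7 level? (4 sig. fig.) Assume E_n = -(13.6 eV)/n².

E_7 = −13.60/49 = −0.2776 eV, so ionization (to E = 0) requires 0.2776 eV.

0.2776 eV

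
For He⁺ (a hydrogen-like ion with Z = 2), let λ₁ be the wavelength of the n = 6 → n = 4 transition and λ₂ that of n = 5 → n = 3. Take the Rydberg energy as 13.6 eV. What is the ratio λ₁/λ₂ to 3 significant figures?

λ ∝ 1/ΔE ∝ 1/(1/n_f² − 1/n_i²), and the Z² and hc factors cancel in the ratio.
λ₁/λ₂ = (1/3² − 1/5²)/(1/4² − 1/6²) = 0.07111/0.03472 = 2.05.

2.05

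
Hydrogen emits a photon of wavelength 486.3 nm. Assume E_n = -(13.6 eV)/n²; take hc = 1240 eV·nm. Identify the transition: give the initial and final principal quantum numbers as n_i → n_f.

The photon energy is ΔE = hc/λ = 1240 / 486.3 = 2.550 eV.
With Z = 1, ΔE = 13.60 × (1/n_f² − 1/n_i²), so 1/n_f² − 1/n_i² = 0.1875.
Trying n_f = 2 gives 1/n_i² = 0.06251, i.e. n_i ≈ 4; this pair matches.

n_i = 4, n_f = 2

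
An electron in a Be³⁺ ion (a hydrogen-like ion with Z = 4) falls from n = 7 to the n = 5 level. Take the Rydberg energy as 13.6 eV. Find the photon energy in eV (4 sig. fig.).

The Bohr energies scale as Z², so for Z = 4: E_n = −217.6/n² eV.
E_7 = −217.6/49 = −4.441 eV and E_5 = −217.6/25 = −8.704 eV.
The photon energy is |E_7 − E_5| = 4.263 eV.

4.263 eV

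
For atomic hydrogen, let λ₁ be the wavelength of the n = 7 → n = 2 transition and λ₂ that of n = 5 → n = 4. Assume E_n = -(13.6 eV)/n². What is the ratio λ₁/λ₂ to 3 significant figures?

0.0980

λ ∝ 1/ΔE ∝ 1/(1/n_f² − 1/n_i²), and the Z² and hc factors cancel in the ratio.
λ₁/λ₂ = (1/4² − 1/5²)/(1/2² − 1/7²) = 0.02250/0.2296 = 0.0980.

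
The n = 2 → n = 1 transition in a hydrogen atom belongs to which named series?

Lyman

The series is set by the lower level: n_f = 1 is the Lyman series.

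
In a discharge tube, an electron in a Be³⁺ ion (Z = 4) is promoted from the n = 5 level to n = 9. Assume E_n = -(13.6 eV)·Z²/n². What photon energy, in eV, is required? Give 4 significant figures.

The Bohr energies scale as Z², so for Z = 4: E_n = −217.6/n² eV.
E_9 = −217.6/81 = −2.686 eV and E_5 = −217.6/25 = −8.704 eV.
The photon energy is |E_9 − E_5| = 6.018 eV.

6.018 eV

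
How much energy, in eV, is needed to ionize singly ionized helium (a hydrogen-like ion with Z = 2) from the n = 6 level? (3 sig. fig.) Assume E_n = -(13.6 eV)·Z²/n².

1.51 eV

E_n = −13.6 Z²/n² = −54.40/n² eV for Z = 2.
E_6 = −54.40/36 = −1.51 eV, so ionization (to E = 0) requires 1.51 eV.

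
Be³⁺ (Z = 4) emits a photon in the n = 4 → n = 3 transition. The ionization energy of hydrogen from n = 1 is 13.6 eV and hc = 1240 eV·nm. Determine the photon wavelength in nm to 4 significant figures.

117.2 nm

For Z = 4 the level energies scale as Z², so the effective Rydberg energy is 13.6 × 16 = 217.6 eV.
ΔE = 217.6 × (1/3² − 1/4²) = 217.6 × 0.04861 = 10.58 eV.
λ = hc/ΔE = 1240 / 10.58 = 117.2 nm.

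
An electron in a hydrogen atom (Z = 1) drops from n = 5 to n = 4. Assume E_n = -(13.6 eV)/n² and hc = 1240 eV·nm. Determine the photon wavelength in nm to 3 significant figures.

4050 nm

ΔE = 13.60 × (1/4² − 1/5²) = 13.60 × 0.02250 = 0.3060 eV.
λ = hc/ΔE = 1240 / 0.3060 = 4050 nm.
This line belongs to the Brackett series.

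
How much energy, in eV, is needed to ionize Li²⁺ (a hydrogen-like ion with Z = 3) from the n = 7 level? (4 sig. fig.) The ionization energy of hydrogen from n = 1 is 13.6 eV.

E_n = −13.6 Z²/n² = −122.4/n² eV for Z = 3.
E_7 = −122.4/49 = −2.498 eV, so ionization (to E = 0) requires 2.498 eV.

2.498 eV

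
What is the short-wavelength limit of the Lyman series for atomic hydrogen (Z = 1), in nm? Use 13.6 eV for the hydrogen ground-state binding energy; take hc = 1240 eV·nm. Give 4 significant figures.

91.18 nm

The Lyman series has lower level n_f = 1; the series limit corresponds to n_i → ∞.
ΔE_max = 13.6 × 1 / 1² = 13.60 eV.
λ_min = 1240 / 13.60 = 91.18 nm.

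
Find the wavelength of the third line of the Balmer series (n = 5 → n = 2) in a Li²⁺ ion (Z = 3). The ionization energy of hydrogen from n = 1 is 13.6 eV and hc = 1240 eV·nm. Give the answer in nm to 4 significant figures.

48.24 nm

The Balmer series terminates on n_f = 2; the third line has n_i = 2+3 = 5.
ΔE = 122.4 × (1/2² − 1/5²) = 25.70 eV.
λ = 1240 / 25.70 = 48.24 nm.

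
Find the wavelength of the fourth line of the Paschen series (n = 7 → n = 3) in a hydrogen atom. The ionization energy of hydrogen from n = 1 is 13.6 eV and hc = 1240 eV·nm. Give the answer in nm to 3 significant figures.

The Paschen series terminates on n_f = 3; the fourth line has n_i = 3+4 = 7.
ΔE = 13.60 × (1/3² − 1/7²) = 1.234 eV.
λ = 1240 / 1.234 = 1010 nm.

1010 nm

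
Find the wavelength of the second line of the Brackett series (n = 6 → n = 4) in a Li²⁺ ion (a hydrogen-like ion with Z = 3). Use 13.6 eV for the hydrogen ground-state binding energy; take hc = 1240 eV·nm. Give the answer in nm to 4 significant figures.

The Brackett series terminates on n_f = 4; the second line has n_i = 4+2 = 6.
ΔE = 122.4 × (1/4² − 1/6²) = 4.250 eV.
λ = 1240 / 4.250 = 291.8 nm.

291.8 nm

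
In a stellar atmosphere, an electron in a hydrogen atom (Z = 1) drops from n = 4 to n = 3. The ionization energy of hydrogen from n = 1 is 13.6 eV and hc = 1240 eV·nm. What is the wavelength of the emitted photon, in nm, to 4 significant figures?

ΔE = 13.60 × (1/3² − 1/4²) = 13.60 × 0.04861 = 0.6611 eV.
λ = hc/ΔE = 1240 / 0.6611 = 1876 nm.

1876 nm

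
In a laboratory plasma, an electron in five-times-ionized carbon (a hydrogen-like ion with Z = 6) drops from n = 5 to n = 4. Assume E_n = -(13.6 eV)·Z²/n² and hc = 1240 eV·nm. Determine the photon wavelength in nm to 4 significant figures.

For Z = 6 the level energies scale as Z², so the effective Rydberg energy is 13.6 × 36 = 489.6 eV.
ΔE = 489.6 × (1/4² − 1/5²) = 489.6 × 0.02250 = 11.02 eV.
λ = hc/ΔE = 1240 / 11.02 = 112.6 nm.

112.6 nm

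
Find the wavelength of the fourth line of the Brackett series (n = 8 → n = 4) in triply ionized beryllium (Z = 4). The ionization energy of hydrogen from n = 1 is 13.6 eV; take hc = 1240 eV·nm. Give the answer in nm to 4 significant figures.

The Brackett series terminates on n_f = 4; the fourth line has n_i = 4+4 = 8.
ΔE = 217.6 × (1/4² − 1/8²) = 10.20 eV.
λ = 1240 / 10.20 = 121.6 nm.

121.6 nm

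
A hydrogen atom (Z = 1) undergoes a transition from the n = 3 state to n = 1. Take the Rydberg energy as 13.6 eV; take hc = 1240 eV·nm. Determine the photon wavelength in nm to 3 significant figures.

103 nm

ΔE = 13.60 × (1/1² − 1/3²) = 13.60 × 0.8889 = 12.09 eV.
λ = hc/ΔE = 1240 / 12.09 = 103 nm.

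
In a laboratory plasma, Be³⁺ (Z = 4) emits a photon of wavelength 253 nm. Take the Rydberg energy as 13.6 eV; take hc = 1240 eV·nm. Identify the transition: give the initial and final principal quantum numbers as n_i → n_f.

The photon energy is ΔE = hc/λ = 1240 / 253 = 4.901 eV.
With Z = 4, ΔE = 217.6 × (1/n_f² − 1/n_i²), so 1/n_f² − 1/n_i² = 0.02252.
Trying n_f = 4 gives 1/n_i² = 0.03998, i.e. n_i ≈ 5; this pair matches.

n_i = 5, n_f = 4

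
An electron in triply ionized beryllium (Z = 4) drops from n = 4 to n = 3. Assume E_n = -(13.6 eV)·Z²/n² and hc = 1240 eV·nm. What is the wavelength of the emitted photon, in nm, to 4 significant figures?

For Z = 4 the level energies scale as Z², so the effective Rydberg energy is 13.6 × 16 = 217.6 eV.
ΔE = 217.6 × (1/3² − 1/4²) = 217.6 × 0.04861 = 10.58 eV.
λ = hc/ΔE = 1240 / 10.58 = 117.2 nm.

117.2 nm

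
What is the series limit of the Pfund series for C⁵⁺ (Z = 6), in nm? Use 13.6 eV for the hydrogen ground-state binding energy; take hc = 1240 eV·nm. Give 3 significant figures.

The Pfund series has lower level n_f = 5; the series limit corresponds to n_i → ∞.
ΔE_max = 13.6 × 36 / 5² = 19.58 eV.
λ_min = 1240 / 19.58 = 63.3 nm.

63.3 nm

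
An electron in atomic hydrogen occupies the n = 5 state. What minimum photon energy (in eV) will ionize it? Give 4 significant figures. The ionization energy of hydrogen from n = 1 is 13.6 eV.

E_5 = −13.60/25 = −0.5440 eV, so ionization (to E = 0) requires 0.5440 eV.

0.5440 eV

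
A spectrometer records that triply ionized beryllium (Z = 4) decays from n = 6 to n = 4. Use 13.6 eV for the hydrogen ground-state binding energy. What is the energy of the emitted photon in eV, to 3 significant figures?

7.56 eV

The Bohr energies scale as Z², so for Z = 4: E_n = −217.6/n² eV.
E_6 = −217.6/36 = −6.044 eV and E_4 = −217.6/16 = −13.60 eV.
The photon energy is |E_6 − E_4| = 7.56 eV.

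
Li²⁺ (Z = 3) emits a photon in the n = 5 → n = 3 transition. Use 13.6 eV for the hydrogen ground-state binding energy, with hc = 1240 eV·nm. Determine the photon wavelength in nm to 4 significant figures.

For Z = 3 the level energies scale as Z², so the effective Rydberg energy is 13.6 × 9 = 122.4 eV.
ΔE = 122.4 × (1/3² − 1/5²) = 122.4 × 0.07111 = 8.704 eV.
λ = hc/ΔE = 1240 / 8.704 = 142.5 nm.

142.5 nm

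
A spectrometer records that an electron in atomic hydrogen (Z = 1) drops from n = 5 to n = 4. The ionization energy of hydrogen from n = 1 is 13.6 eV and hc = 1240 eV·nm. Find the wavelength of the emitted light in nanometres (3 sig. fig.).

4050 nm

ΔE = 13.60 × (1/4² − 1/5²) = 13.60 × 0.02250 = 0.3060 eV.
λ = hc/ΔE = 1240 / 0.3060 = 4050 nm.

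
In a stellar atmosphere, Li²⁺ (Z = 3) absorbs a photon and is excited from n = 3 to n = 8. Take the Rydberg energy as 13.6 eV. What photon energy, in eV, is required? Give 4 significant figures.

11.69 eV

The Bohr energies scale as Z², so for Z = 3: E_n = −122.4/n² eV.
E_8 = −122.4/64 = −1.913 eV and E_3 = −122.4/9 = −13.60 eV.
The photon energy is |E_8 − E_3| = 11.69 eV.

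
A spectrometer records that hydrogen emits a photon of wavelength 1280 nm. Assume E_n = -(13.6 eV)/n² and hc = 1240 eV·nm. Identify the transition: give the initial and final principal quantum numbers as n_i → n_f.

n_i = 5, n_f = 3

The photon energy is ΔE = hc/λ = 1240 / 1280 = 0.9688 eV.
With Z = 1, ΔE = 13.60 × (1/n_f² − 1/n_i²), so 1/n_f² − 1/n_i² = 0.07123.
Trying n_f = 3 gives 1/n_i² = 0.03988, i.e. n_i ≈ 5; this pair matches.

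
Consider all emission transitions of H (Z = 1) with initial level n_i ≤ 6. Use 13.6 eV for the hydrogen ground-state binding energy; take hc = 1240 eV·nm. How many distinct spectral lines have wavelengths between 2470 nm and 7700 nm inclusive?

3

Enumerate all n_i → n_f pairs with 1 ≤ n_f < n_i ≤ 6 and compute λ = 1240 / [13.6·1·(1/n_f² − 1/n_i²)].
Lines falling in [2470, 7700] nm: 6→4 (2626 nm), 5→4 (4052 nm), 6→5 (7460 nm).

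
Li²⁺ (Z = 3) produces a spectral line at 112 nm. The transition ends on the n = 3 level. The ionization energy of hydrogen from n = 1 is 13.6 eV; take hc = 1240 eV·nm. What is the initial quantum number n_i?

n_i = 7

The photon energy is ΔE = hc/λ = 1240 / 112 = 11.07 eV.
With Z = 3, ΔE = 122.4 × (1/n_f² − 1/n_i²), so 1/n_f² − 1/n_i² = 0.09045.
With n_f = 3: 1/n_i² = 1/9 − 0.09045 = 0.02066, so n_i ≈ 6.96.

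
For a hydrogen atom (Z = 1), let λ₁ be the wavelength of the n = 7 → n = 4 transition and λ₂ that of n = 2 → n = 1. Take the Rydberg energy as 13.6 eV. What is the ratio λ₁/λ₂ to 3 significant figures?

λ ∝ 1/ΔE ∝ 1/(1/n_f² − 1/n_i²), and the Z² and hc factors cancel in the ratio.
λ₁/λ₂ = (1/1² − 1/2²)/(1/4² − 1/7²) = 0.7500/0.04209 = 17.8.

17.8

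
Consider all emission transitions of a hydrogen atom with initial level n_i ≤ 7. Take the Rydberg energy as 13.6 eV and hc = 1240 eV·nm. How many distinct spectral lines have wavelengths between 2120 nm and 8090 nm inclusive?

Enumerate all n_i → n_f pairs with 1 ≤ n_f < n_i ≤ 7 and compute λ = 1240 / [13.6·1·(1/n_f² − 1/n_i²)].
Lines falling in [2120, 8090] nm: 7→4 (2166 nm), 6→4 (2626 nm), 5→4 (4052 nm), 7→5 (4654 nm), 6→5 (7460 nm).

5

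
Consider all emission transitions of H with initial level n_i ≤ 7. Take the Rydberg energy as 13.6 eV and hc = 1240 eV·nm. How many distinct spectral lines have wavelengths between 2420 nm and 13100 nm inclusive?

Enumerate all n_i → n_f pairs with 1 ≤ n_f < n_i ≤ 7 and compute λ = 1240 / [13.6·1·(1/n_f² − 1/n_i²)].
Lines falling in [2420, 13100] nm: 6→4 (2626 nm), 5→4 (4052 nm), 7→5 (4654 nm), 6→5 (7460 nm), 7→6 (12370 nm).

5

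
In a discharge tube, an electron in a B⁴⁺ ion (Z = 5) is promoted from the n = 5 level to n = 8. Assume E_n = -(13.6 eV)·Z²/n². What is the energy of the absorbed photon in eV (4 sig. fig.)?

The Bohr energies scale as Z², so for Z = 5: E_n = −340.0/n² eV.
E_8 = −340.0/64 = −5.313 eV and E_5 = −340.0/25 = −13.60 eV.
The photon energy is |E_8 − E_5| = 8.288 eV.

8.288 eV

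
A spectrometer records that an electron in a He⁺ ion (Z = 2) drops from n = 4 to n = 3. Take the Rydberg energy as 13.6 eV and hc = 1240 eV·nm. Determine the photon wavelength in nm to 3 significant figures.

For Z = 2 the level energies scale as Z², so the effective Rydberg energy is 13.6 × 4 = 54.40 eV.
ΔE = 54.40 × (1/3² − 1/4²) = 54.40 × 0.04861 = 2.644 eV.
λ = hc/ΔE = 1240 / 2.644 = 469 nm.

469 nm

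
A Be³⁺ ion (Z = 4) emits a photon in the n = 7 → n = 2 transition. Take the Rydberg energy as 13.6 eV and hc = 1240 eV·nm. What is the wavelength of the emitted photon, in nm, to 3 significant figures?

24.8 nm

For Z = 4 the level energies scale as Z², so the effective Rydberg energy is 13.6 × 16 = 217.6 eV.
ΔE = 217.6 × (1/2² − 1/7²) = 217.6 × 0.2296 = 49.96 eV.
λ = hc/ΔE = 1240 / 49.96 = 24.8 nm.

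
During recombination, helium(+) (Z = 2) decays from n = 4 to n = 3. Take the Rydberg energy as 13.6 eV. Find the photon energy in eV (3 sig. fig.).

The Bohr energies scale as Z², so for Z = 2: E_n = −54.40/n² eV.
E_4 = −54.40/16 = −3.400 eV and E_3 = −54.40/9 = −6.044 eV.
The photon energy is |E_4 − E_3| = 2.64 eV.

2.64 eV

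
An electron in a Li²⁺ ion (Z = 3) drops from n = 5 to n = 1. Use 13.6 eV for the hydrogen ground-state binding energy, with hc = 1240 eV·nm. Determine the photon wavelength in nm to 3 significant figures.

For Z = 3 the level energies scale as Z², so the effective Rydberg energy is 13.6 × 9 = 122.4 eV.
ΔE = 122.4 × (1/1² − 1/5²) = 122.4 × 0.9600 = 117.5 eV.
λ = hc/ΔE = 1240 / 117.5 = 10.6 nm.

10.6 nm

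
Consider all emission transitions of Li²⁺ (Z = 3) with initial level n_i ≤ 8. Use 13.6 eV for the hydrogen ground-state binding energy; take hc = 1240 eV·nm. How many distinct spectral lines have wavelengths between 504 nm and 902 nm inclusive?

Enumerate all n_i → n_f pairs with 1 ≤ n_f < n_i ≤ 8 and compute λ = 1240 / [13.6·9·(1/n_f² − 1/n_i²)].
Lines falling in [504, 902] nm: 7→5 (517.1 nm), 6→5 (828.9 nm), 8→6 (833.6 nm).

3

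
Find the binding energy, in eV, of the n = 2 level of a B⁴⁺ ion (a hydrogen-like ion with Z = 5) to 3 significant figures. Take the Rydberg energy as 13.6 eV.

85.0 eV

E_n = −13.6 Z²/n² = −340.0/n² eV for Z = 5.
E_2 = −340.0/4 = −85.0 eV, so ionization (to E = 0) requires 85.0 eV.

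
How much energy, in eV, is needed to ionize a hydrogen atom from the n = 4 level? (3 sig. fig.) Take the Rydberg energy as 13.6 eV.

E_4 = −13.60/16 = −0.850 eV, so ionization (to E = 0) requires 0.850 eV.

0.850 eV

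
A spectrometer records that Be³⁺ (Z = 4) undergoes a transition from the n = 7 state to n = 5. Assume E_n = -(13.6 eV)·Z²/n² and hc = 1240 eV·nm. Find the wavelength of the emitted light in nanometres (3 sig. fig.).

For Z = 4 the level energies scale as Z², so the effective Rydberg energy is 13.6 × 16 = 217.6 eV.
ΔE = 217.6 × (1/5² − 1/7²) = 217.6 × 0.01959 = 4.263 eV.
λ = hc/ΔE = 1240 / 4.263 = 291 nm.

291 nm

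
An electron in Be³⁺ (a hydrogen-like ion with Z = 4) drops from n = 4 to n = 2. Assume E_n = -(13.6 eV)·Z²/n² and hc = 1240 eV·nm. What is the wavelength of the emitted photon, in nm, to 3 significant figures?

For Z = 4 the level energies scale as Z², so the effective Rydberg energy is 13.6 × 16 = 217.6 eV.
ΔE = 217.6 × (1/2² − 1/4²) = 217.6 × 0.1875 = 40.80 eV.
λ = hc/ΔE = 1240 / 40.80 = 30.4 nm.

30.4 nm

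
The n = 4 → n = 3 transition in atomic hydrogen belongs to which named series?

Paschen

The series is set by the lower level: n_f = 3 is the Paschen series.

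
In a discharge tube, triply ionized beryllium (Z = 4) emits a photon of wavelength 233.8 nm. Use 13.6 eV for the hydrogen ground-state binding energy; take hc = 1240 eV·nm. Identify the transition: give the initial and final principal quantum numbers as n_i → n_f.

n_i = 8, n_f = 5

The photon energy is ΔE = hc/λ = 1240 / 233.8 = 5.304 eV.
With Z = 4, ΔE = 217.6 × (1/n_f² − 1/n_i²), so 1/n_f² − 1/n_i² = 0.02437.
Trying n_f = 5 gives 1/n_i² = 0.01563, i.e. n_i ≈ 8; this pair matches.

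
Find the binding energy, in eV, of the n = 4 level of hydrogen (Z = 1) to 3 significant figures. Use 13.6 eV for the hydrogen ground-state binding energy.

0.850 eV

E_4 = −13.60/16 = −0.850 eV, so ionization (to E = 0) requires 0.850 eV.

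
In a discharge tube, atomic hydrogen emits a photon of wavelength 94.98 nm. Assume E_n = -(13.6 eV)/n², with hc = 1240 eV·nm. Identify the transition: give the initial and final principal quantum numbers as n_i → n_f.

The photon energy is ΔE = hc/λ = 1240 / 94.98 = 13.06 eV.
With Z = 1, ΔE = 13.60 × (1/n_f² − 1/n_i²), so 1/n_f² − 1/n_i² = 0.9600.
Trying n_f = 1 gives 1/n_i² = 0.04005, i.e. n_i ≈ 5; this pair matches.

n_i = 5, n_f = 1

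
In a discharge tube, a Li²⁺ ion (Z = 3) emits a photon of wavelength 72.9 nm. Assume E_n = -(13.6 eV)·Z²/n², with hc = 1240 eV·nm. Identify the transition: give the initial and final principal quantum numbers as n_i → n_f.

The photon energy is ΔE = hc/λ = 1240 / 72.9 = 17.01 eV.
With Z = 3, ΔE = 122.4 × (1/n_f² − 1/n_i²), so 1/n_f² − 1/n_i² = 0.1390.
Trying n_f = 2 gives 1/n_i² = 0.1110, i.e. n_i ≈ 3; this pair matches.

n_i = 3, n_f = 2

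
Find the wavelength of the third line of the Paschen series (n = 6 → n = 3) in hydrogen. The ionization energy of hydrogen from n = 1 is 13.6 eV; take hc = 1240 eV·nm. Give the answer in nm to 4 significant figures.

The Paschen series terminates on n_f = 3; the third line has n_i = 3+3 = 6.
ΔE = 13.60 × (1/3² − 1/6²) = 1.133 eV.
λ = 1240 / 1.133 = 1094 nm.

1094 nm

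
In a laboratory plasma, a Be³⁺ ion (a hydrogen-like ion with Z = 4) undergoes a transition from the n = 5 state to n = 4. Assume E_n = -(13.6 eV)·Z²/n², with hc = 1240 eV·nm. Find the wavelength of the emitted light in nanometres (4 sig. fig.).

253.3 nm

For Z = 4 the level energies scale as Z², so the effective Rydberg energy is 13.6 × 16 = 217.6 eV.
ΔE = 217.6 × (1/4² − 1/5²) = 217.6 × 0.02250 = 4.896 eV.
λ = hc/ΔE = 1240 / 4.896 = 253.3 nm.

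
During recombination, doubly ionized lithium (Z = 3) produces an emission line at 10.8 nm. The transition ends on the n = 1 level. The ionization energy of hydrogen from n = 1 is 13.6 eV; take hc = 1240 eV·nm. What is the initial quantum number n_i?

n_i = 4

The photon energy is ΔE = hc/λ = 1240 / 10.8 = 114.8 eV.
With Z = 3, ΔE = 122.4 × (1/n_f² − 1/n_i²), so 1/n_f² − 1/n_i² = 0.9380.
With n_f = 1: 1/n_i² = 1/1 − 0.9380 = 0.06197, so n_i ≈ 4.02.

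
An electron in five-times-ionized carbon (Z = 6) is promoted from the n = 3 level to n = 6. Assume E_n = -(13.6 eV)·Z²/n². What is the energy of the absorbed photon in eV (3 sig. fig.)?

The Bohr energies scale as Z², so for Z = 6: E_n = −489.6/n² eV.
E_6 = −489.6/36 = −13.60 eV and E_3 = −489.6/9 = −54.40 eV.
The photon energy is |E_6 − E_3| = 40.8 eV.

40.8 eV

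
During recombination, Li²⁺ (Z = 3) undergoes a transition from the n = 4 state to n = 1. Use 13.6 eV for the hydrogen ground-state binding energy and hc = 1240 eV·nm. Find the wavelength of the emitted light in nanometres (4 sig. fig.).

10.81 nm

For Z = 3 the level energies scale as Z², so the effective Rydberg energy is 13.6 × 9 = 122.4 eV.
ΔE = 122.4 × (1/1² − 1/4²) = 122.4 × 0.9375 = 114.8 eV.
λ = hc/ΔE = 1240 / 114.8 = 10.81 nm.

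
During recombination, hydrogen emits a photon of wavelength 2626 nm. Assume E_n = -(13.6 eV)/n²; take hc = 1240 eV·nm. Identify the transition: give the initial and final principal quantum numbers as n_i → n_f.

The photon energy is ΔE = hc/λ = 1240 / 2626 = 0.4722 eV.
With Z = 1, ΔE = 13.60 × (1/n_f² − 1/n_i²), so 1/n_f² − 1/n_i² = 0.03472.
Trying n_f = 4 gives 1/n_i² = 0.02778, i.e. n_i ≈ 6; this pair matches.

n_i = 6, n_f = 4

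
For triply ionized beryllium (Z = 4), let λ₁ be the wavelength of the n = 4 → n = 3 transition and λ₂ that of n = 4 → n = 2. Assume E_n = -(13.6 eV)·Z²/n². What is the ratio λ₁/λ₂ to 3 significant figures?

3.86

λ ∝ 1/ΔE ∝ 1/(1/n_f² − 1/n_i²), and the Z² and hc factors cancel in the ratio.
λ₁/λ₂ = (1/2² − 1/4²)/(1/3² − 1/4²) = 0.1875/0.04861 = 3.86.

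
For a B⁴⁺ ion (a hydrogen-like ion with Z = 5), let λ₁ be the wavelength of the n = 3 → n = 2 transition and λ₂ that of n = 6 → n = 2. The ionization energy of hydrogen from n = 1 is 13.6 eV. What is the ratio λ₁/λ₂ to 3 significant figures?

1.60

λ ∝ 1/ΔE ∝ 1/(1/n_f² − 1/n_i²), and the Z² and hc factors cancel in the ratio.
λ₁/λ₂ = (1/2² − 1/6²)/(1/2² − 1/3²) = 0.2222/0.1389 = 1.60.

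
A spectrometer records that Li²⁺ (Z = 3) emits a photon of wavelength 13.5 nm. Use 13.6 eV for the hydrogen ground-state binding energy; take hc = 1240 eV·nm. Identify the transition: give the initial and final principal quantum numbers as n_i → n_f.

n_i = 2, n_f = 1

The photon energy is ΔE = hc/λ = 1240 / 13.5 = 91.85 eV.
With Z = 3, ΔE = 122.4 × (1/n_f² − 1/n_i²), so 1/n_f² − 1/n_i² = 0.7504.
Trying n_f = 1 gives 1/n_i² = 0.2496, i.e. n_i ≈ 2; this pair matches.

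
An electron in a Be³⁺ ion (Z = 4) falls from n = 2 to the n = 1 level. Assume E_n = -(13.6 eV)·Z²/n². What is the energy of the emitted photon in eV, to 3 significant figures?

The Bohr energies scale as Z², so for Z = 4: E_n = −217.6/n² eV.
E_2 = −217.6/4 = −54.40 eV and E_1 = −217.6/1 = −217.6 eV.
The photon energy is |E_2 − E_1| = 163 eV.

163 eV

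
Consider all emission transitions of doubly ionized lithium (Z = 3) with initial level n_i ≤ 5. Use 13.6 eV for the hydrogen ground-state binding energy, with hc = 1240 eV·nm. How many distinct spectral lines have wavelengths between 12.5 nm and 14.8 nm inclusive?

Enumerate all n_i → n_f pairs with 1 ≤ n_f < n_i ≤ 5 and compute λ = 1240 / [13.6·9·(1/n_f² − 1/n_i²)].
Lines falling in [12.5, 14.8] nm: 2→1 (13.51 nm).

1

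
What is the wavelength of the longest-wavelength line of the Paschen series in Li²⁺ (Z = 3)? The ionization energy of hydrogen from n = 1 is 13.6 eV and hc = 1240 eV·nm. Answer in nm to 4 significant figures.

208.4 nm

The Paschen series terminates on n_f = 3; the first line has n_i = 3+1 = 4.
ΔE = 122.4 × (1/3² − 1/4²) = 5.950 eV.
λ = 1240 / 5.950 = 208.4 nm.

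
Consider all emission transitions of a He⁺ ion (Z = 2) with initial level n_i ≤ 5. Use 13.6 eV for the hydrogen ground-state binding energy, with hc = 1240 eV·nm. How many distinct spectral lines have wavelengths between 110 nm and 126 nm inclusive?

1

Enumerate all n_i → n_f pairs with 1 ≤ n_f < n_i ≤ 5 and compute λ = 1240 / [13.6·4·(1/n_f² − 1/n_i²)].
Lines falling in [110, 126] nm: 4→2 (121.6 nm).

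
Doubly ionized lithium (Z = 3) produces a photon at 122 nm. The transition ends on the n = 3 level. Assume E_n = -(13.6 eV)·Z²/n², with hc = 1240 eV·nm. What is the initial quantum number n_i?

n_i = 6

The photon energy is ΔE = hc/λ = 1240 / 122 = 10.16 eV.
With Z = 3, ΔE = 122.4 × (1/n_f² − 1/n_i²), so 1/n_f² − 1/n_i² = 0.08304.
With n_f = 3: 1/n_i² = 1/9 − 0.08304 = 0.02807, so n_i ≈ 5.97.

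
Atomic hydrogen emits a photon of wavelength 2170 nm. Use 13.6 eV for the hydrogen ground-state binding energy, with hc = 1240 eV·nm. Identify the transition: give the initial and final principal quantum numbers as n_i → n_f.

n_i = 7, n_f = 4

The photon energy is ΔE = hc/λ = 1240 / 2170 = 0.5714 eV.
With Z = 1, ΔE = 13.60 × (1/n_f² − 1/n_i²), so 1/n_f² − 1/n_i² = 0.04202.
Trying n_f = 4 gives 1/n_i² = 0.02048, i.e. n_i ≈ 7; this pair matches.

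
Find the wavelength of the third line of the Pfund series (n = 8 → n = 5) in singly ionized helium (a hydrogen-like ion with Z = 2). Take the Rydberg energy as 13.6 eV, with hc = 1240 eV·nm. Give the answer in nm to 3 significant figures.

The Pfund series terminates on n_f = 5; the third line has n_i = 5+3 = 8.
ΔE = 54.40 × (1/5² − 1/8²) = 1.326 eV.
λ = 1240 / 1.326 = 935 nm.

935 nm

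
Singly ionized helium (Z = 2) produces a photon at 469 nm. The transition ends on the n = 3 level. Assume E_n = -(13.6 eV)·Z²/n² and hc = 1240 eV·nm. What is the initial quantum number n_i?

n_i = 4

The photon energy is ΔE = hc/λ = 1240 / 469 = 2.644 eV.
With Z = 2, ΔE = 54.40 × (1/n_f² − 1/n_i²), so 1/n_f² − 1/n_i² = 0.04860.
With n_f = 3: 1/n_i² = 1/9 − 0.04860 = 0.06251, so n_i ≈ 4.00.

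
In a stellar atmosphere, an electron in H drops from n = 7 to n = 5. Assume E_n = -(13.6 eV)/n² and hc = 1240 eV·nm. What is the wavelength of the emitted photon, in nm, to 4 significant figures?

ΔE = 13.60 × (1/5² − 1/7²) = 13.60 × 0.01959 = 0.2664 eV.
λ = hc/ΔE = 1240 / 0.2664 = 4654 nm.
This line belongs to the Pfund series.

4654 nm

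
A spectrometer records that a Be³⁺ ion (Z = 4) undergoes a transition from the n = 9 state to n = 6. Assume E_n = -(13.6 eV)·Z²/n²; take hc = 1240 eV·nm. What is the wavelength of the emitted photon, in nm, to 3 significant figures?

For Z = 4 the level energies scale as Z², so the effective Rydberg energy is 13.6 × 16 = 217.6 eV.
ΔE = 217.6 × (1/6² − 1/9²) = 217.6 × 0.01543 = 3.358 eV.
λ = hc/ΔE = 1240 / 3.358 = 369 nm.

369 nm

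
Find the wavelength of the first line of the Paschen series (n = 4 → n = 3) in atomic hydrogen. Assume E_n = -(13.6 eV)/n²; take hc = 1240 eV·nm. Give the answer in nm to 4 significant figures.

1876 nm

The Paschen series terminates on n_f = 3; the first line has n_i = 3+1 = 4.
ΔE = 13.60 × (1/3² − 1/4²) = 0.6611 eV.
λ = 1240 / 0.6611 = 1876 nm.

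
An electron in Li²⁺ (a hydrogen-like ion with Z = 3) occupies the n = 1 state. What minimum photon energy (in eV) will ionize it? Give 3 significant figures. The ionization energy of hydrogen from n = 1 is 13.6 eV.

E_n = −13.6 Z²/n² = −122.4/n² eV for Z = 3.
E_1 = −122.4/1 = −122 eV, so ionization (to E = 0) requires 122 eV.

122 eV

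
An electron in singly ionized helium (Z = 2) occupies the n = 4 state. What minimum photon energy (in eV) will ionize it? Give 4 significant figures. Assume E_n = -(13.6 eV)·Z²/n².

3.400 eV

E_n = −13.6 Z²/n² = −54.40/n² eV for Z = 2.
E_4 = −54.40/16 = −3.400 eV, so ionization (to E = 0) requires 3.400 eV.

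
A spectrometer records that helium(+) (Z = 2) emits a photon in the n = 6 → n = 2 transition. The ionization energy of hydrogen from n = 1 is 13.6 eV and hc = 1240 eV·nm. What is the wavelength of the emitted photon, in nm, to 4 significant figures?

For Z = 2 the level energies scale as Z², so the effective Rydberg energy is 13.6 × 4 = 54.40 eV.
ΔE = 54.40 × (1/2² − 1/6²) = 54.40 × 0.2222 = 12.09 eV.
λ = hc/ΔE = 1240 / 12.09 = 102.6 nm.

102.6 nm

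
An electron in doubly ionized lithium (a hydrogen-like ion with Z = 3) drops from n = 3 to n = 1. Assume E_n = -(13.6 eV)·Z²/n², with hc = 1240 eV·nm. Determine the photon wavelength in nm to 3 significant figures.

For Z = 3 the level energies scale as Z², so the effective Rydberg energy is 13.6 × 9 = 122.4 eV.
ΔE = 122.4 × (1/1² − 1/3²) = 122.4 × 0.8889 = 108.8 eV.
λ = hc/ΔE = 1240 / 108.8 = 11.4 nm.

11.4 nm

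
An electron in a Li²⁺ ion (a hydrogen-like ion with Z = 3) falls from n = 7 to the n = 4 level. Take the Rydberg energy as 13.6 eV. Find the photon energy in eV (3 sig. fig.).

The Bohr energies scale as Z², so for Z = 3: E_n = −122.4/n² eV.
E_7 = −122.4/49 = −2.498 eV and E_4 = −122.4/16 = −7.650 eV.
The photon energy is |E_7 − E_4| = 5.15 eV.

5.15 eV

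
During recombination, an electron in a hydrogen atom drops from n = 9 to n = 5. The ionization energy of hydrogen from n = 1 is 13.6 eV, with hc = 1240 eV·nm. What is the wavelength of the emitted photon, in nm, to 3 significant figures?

ΔE = 13.60 × (1/5² − 1/9²) = 13.60 × 0.02765 = 0.3761 eV.
λ = hc/ΔE = 1240 / 0.3761 = 3300 nm.

3300 nm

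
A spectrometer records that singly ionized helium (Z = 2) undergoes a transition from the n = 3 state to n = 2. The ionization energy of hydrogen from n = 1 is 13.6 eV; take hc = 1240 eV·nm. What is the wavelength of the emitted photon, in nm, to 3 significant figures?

For Z = 2 the level energies scale as Z², so the effective Rydberg energy is 13.6 × 4 = 54.40 eV.
ΔE = 54.40 × (1/2² − 1/3²) = 54.40 × 0.1389 = 7.556 eV.
λ = hc/ΔE = 1240 / 7.556 = 164 nm.

164 nm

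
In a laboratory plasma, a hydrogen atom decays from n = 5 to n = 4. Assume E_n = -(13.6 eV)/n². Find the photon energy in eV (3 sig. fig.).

0.306 eV

E_5 = −13.60/25 = −0.5440 eV and E_4 = −13.60/16 = −0.8500 eV.
The photon energy is |E_5 − E_4| = 0.306 eV.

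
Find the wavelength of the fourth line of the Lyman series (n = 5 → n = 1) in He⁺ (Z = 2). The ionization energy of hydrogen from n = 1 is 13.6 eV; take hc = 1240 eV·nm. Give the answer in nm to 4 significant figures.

23.74 nm

The Lyman series terminates on n_f = 1; the fourth line has n_i = 1+4 = 5.
ΔE = 54.40 × (1/1² − 1/5²) = 52.22 eV.
λ = 1240 / 52.22 = 23.74 nm.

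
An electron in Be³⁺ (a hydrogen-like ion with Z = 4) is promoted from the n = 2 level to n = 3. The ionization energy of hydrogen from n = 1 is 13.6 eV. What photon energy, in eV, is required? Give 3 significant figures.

The Bohr energies scale as Z², so for Z = 4: E_n = −217.6/n² eV.
E_3 = −217.6/9 = −24.18 eV and E_2 = −217.6/4 = −54.40 eV.
The photon energy is |E_3 − E_2| = 30.2 eV.

30.2 eV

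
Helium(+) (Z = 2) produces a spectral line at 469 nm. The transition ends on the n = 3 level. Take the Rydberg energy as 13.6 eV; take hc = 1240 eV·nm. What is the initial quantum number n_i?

The photon energy is ΔE = hc/λ = 1240 / 469 = 2.644 eV.
With Z = 2, ΔE = 54.40 × (1/n_f² − 1/n_i²), so 1/n_f² − 1/n_i² = 0.04860.
With n_f = 3: 1/n_i² = 1/9 − 0.04860 = 0.06251, so n_i ≈ 4.00.

n_i = 4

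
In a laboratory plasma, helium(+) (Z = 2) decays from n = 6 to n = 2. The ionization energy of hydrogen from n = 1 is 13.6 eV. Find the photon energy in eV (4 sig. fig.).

12.09 eV

The Bohr energies scale as Z², so for Z = 2: E_n = −54.40/n² eV.
E_6 = −54.40/36 = −1.511 eV and E_2 = −54.40/4 = −13.60 eV.
The photon energy is |E_6 − E_2| = 12.09 eV.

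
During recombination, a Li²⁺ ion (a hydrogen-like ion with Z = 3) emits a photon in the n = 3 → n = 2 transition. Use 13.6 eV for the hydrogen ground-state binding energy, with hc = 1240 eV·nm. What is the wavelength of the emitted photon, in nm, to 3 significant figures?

For Z = 3 the level energies scale as Z², so the effective Rydberg energy is 13.6 × 9 = 122.4 eV.
ΔE = 122.4 × (1/2² − 1/3²) = 122.4 × 0.1389 = 17.00 eV.
λ = hc/ΔE = 1240 / 17.00 = 72.9 nm.

72.9 nm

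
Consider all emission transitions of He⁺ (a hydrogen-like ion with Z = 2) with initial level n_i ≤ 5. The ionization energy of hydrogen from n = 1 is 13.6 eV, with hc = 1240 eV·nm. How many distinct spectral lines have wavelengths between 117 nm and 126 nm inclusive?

1

Enumerate all n_i → n_f pairs with 1 ≤ n_f < n_i ≤ 5 and compute λ = 1240 / [13.6·4·(1/n_f² − 1/n_i²)].
Lines falling in [117, 126] nm: 4→2 (121.6 nm).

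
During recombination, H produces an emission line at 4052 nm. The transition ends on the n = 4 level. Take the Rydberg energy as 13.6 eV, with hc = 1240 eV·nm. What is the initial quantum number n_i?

n_i = 5

The photon energy is ΔE = hc/λ = 1240 / 4052 = 0.3060 eV.
With Z = 1, ΔE = 13.60 × (1/n_f² − 1/n_i²), so 1/n_f² − 1/n_i² = 0.02250.
With n_f = 4: 1/n_i² = 1/16 − 0.02250 = 0.04000, so n_i ≈ 5.00.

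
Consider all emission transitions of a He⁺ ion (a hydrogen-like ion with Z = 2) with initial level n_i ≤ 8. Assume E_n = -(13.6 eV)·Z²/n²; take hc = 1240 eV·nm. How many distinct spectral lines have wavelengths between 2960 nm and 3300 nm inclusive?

1

Enumerate all n_i → n_f pairs with 1 ≤ n_f < n_i ≤ 8 and compute λ = 1240 / [13.6·4·(1/n_f² − 1/n_i²)].
Lines falling in [2960, 3300] nm: 7→6 (3093 nm).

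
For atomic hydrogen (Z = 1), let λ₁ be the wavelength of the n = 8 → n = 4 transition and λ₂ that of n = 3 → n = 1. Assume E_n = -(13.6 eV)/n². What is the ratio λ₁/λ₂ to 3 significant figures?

λ ∝ 1/ΔE ∝ 1/(1/n_f² − 1/n_i²), and the Z² and hc factors cancel in the ratio.
λ₁/λ₂ = (1/1² − 1/3²)/(1/4² − 1/8²) = 0.8889/0.04688 = 19.0.

19.0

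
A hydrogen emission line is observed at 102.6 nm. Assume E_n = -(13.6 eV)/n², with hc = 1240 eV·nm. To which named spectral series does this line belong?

ΔE = 1240/102.6 = 12.09 eV.
This matches 13.6 × (1/1² − 1/3²), so n_f = 1: the Lyman series.

Lyman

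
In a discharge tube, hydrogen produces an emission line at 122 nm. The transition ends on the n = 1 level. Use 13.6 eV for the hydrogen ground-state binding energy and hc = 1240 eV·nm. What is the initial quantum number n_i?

The photon energy is ΔE = hc/λ = 1240 / 122 = 10.16 eV.
With Z = 1, ΔE = 13.60 × (1/n_f² − 1/n_i²), so 1/n_f² − 1/n_i² = 0.7473.
With n_f = 1: 1/n_i² = 1/1 − 0.7473 = 0.2527, so n_i ≈ 1.99.

n_i = 2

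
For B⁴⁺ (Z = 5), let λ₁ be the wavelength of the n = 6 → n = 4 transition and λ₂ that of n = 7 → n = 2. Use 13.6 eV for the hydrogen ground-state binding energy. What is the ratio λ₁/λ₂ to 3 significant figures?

λ ∝ 1/ΔE ∝ 1/(1/n_f² − 1/n_i²), and the Z² and hc factors cancel in the ratio.
λ₁/λ₂ = (1/2² − 1/7²)/(1/4² − 1/6²) = 0.2296/0.03472 = 6.61.

6.61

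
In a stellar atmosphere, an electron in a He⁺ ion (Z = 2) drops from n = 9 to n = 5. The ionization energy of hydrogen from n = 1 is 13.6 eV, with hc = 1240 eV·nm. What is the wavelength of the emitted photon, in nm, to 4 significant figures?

824.3 nm

For Z = 2 the level energies scale as Z², so the effective Rydberg energy is 13.6 × 4 = 54.40 eV.
ΔE = 54.40 × (1/5² − 1/9²) = 54.40 × 0.02765 = 1.504 eV.
λ = hc/ΔE = 1240 / 1.504 = 824.3 nm.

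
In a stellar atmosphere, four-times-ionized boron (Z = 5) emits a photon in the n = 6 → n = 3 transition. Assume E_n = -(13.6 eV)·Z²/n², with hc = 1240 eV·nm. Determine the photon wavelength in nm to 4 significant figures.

43.76 nm

For Z = 5 the level energies scale as Z², so the effective Rydberg energy is 13.6 × 25 = 340.0 eV.
ΔE = 340.0 × (1/3² − 1/6²) = 340.0 × 0.08333 = 28.33 eV.
λ = hc/ΔE = 1240 / 28.33 = 43.76 nm.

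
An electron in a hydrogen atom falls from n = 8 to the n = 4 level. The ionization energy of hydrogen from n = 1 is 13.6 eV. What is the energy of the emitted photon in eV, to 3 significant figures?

0.638 eV

E_8 = −13.60/64 = −0.2125 eV and E_4 = −13.60/16 = −0.8500 eV.
The photon energy is |E_8 − E_4| = 0.638 eV.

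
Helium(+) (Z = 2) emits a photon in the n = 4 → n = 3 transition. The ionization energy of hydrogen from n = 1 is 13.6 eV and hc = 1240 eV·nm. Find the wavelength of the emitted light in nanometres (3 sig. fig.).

469 nm

For Z = 2 the level energies scale as Z², so the effective Rydberg energy is 13.6 × 4 = 54.40 eV.
ΔE = 54.40 × (1/3² − 1/4²) = 54.40 × 0.04861 = 2.644 eV.
λ = hc/ΔE = 1240 / 2.644 = 469 nm.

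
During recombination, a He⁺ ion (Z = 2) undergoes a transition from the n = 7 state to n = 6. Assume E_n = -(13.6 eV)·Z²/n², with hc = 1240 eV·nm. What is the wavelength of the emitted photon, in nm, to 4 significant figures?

For Z = 2 the level energies scale as Z², so the effective Rydberg energy is 13.6 × 4 = 54.40 eV.
ΔE = 54.40 × (1/6² − 1/7²) = 54.40 × 0.007370 = 0.4009 eV.
λ = hc/ΔE = 1240 / 0.4009 = 3093 nm.

3093 nm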